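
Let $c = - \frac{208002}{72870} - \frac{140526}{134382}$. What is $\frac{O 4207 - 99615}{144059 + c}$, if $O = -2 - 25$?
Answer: $- \frac{19331317901420}{13061551052497} \approx -1.48$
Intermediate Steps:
$O = -27$ ($O = -2 - 25 = -27$)
$c = - \frac{1060884844}{272011565}$ ($c = \left(-208002\right) \frac{1}{72870} - \frac{23421}{22397} = - \frac{34667}{12145} - \frac{23421}{22397} = - \frac{1060884844}{272011565} \approx -3.9001$)
$\frac{O 4207 - 99615}{144059 + c} = \frac{\left(-27\right) 4207 - 99615}{144059 - \frac{1060884844}{272011565}} = \frac{-113589 - 99615}{\frac{39184653157491}{272011565}} = \left(-213204\right) \frac{272011565}{39184653157491} = - \frac{19331317901420}{13061551052497}$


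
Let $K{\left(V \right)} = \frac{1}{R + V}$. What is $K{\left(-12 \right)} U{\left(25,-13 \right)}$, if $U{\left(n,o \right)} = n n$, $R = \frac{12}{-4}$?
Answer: $- \frac{125}{3} \approx -41.667$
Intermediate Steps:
$R = -3$ ($R = 12 \left(- \frac{1}{4}\right) = -3$)
$U{\left(n,o \right)} = n^{2}$
$K{\left(V \right)} = \frac{1}{-3 + V}$
$K{\left(-12 \right)} U{\left(25,-13 \right)} = \frac{25^{2}}{-3 - 12} = \frac{1}{-15} \cdot 625 = \left(- \frac{1}{15}\right) 625 = - \frac{125}{3}$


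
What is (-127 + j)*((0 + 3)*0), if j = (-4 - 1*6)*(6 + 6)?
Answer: 0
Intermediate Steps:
j = -120 (j = (-4 - 6)*12 = -10*12 = -120)
(-127 + j)*((0 + 3)*0) = (-127 - 120)*((0 + 3)*0) = -741*0 = -247*0 = 0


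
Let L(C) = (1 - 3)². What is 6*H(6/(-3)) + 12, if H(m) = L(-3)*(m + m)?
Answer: -84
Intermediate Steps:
L(C) = 4 (L(C) = (-2)² = 4)
H(m) = 8*m (H(m) = 4*(m + m) = 4*(2*m) = 8*m)
6*H(6/(-3)) + 12 = 6*(8*(6/(-3))) + 12 = 6*(8*(6*(-⅓))) + 12 = 6*(8*(-2)) + 12 = 6*(-16) + 12 = -96 + 12 = -84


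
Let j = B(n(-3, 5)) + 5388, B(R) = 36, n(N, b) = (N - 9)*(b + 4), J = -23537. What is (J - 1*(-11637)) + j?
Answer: -6476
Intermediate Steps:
n(N, b) = (-9 + N)*(4 + b)
j = 5424 (j = 36 + 5388 = 5424)
(J - 1*(-11637)) + j = (-23537 - 1*(-11637)) + 5424 = (-23537 + 11637) + 5424 = -11900 + 5424 = -6476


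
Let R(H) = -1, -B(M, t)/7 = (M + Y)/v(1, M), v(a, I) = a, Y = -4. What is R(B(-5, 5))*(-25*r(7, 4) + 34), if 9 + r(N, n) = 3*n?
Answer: 41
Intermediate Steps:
r(N, n) = -9 + 3*n
B(M, t) = 28 - 7*M (B(M, t) = -7*(M - 4)/1 = -7*(-4 + M) = 28 - 7*M)
R(B(-5, 5))*(-25*r(7, 4) + 34) = -(-25*(-9 + 3*4) + 34) = -(-25*(-9 + 12) + 34) = -(-25*3 + 34) = -(-75 + 34) = -1*(-41) = 41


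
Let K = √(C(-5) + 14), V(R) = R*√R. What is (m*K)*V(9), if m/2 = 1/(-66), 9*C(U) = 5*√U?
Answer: -3*√(126 + 5*I*√5)/11 ≈ -3.0644 - 0.13569*I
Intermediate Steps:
V(R) = R^(3/2)
C(U) = 5*√U/9 (C(U) = (5*√U)/9 = 5*√U/9)
K = √(14 + 5*I*√5/9) (K = √(5*√(-5)/9 + 14) = √(5*(I*√5)/9 + 14) = √(5*I*√5/9 + 14) = √(14 + 5*I*√5/9) ≈ 3.7453 + 0.16584*I)
m = -1/33 (m = 2/(-66) = 2*(-1/66) = -1/33 ≈ -0.030303)
(m*K)*V(9) = (-√(126 + 5*I*√5)/99)*9^(3/2) = -√(126 + 5*I*√5)/99*27 = -3*√(126 + 5*I*√5)/11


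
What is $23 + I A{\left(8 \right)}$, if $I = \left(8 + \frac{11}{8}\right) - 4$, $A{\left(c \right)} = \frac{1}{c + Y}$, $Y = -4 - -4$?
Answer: $\frac{1515}{64} \approx 23.672$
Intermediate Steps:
$Y = 0$ ($Y = -4 + 4 = 0$)
$A{\left(c \right)} = \frac{1}{c}$ ($A{\left(c \right)} = \frac{1}{c + 0} = \frac{1}{c}$)
$I = \frac{43}{8}$ ($I = \left(8 + 11 \cdot \frac{1}{8}\right) - 4 = \left(8 + \frac{11}{8}\right) - 4 = \frac{75}{8} - 4 = \frac{43}{8} \approx 5.375$)
$23 + I A{\left(8 \right)} = 23 + \frac{43}{8 \cdot 8} = 23 + \frac{43}{8} \cdot \frac{1}{8} = 23 + \frac{43}{64} = \frac{1515}{64}$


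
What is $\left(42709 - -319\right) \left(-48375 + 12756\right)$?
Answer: $-1532614332$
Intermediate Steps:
$\left(42709 - -319\right) \left(-48375 + 12756\right) = \left(42709 + \left(-17478 + 17797\right)\right) \left(-35619\right) = \left(42709 + 319\right) \left(-35619\right) = 43028 \left(-35619\right) = -1532614332$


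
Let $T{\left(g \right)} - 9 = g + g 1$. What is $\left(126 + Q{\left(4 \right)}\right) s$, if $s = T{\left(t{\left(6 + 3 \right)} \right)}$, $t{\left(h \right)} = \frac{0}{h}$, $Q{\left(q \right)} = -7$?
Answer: $1071$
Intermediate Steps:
$t{\left(h \right)} = 0$
$T{\left(g \right)} = 9 + 2 g$ ($T{\left(g \right)} = 9 + \left(g + g 1\right) = 9 + \left(g + g\right) = 9 + 2 g$)
$s = 9$ ($s = 9 + 2 \cdot 0 = 9 + 0 = 9$)
$\left(126 + Q{\left(4 \right)}\right) s = \left(126 - 7\right) 9 = 119 \cdot 9 = 1071$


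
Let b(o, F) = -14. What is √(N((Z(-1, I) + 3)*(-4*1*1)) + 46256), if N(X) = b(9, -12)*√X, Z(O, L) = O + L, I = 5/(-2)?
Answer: √(46256 - 14*√2) ≈ 215.03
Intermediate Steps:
I = -5/2 (I = 5*(-½) = -5/2 ≈ -2.5000)
Z(O, L) = L + O
N(X) = -14*√X
√(N((Z(-1, I) + 3)*(-4*1*1)) + 46256) = √(-14*√2 + 46256) = √(46256 - 14*√2)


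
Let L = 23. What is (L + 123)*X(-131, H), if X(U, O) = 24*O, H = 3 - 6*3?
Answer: -52560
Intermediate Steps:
H = -15 (H = 3 - 18 = -15)
(L + 123)*X(-131, H) = (23 + 123)*(24*(-15)) = 146*(-360) = -52560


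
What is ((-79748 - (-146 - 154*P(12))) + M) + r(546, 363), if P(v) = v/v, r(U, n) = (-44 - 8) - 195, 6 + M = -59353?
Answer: -139054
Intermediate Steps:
M = -59359 (M = -6 - 59353 = -59359)
r(U, n) = -247 (r(U, n) = -52 - 195 = -247)
P(v) = 1
((-79748 - (-146 - 154*P(12))) + M) + r(546, 363) = ((-79748 - (-146 - 154*1)) - 59359) - 247 = ((-79748 - (-146 - 154)) - 59359) - 247 = ((-79748 - 1*(-300)) - 59359) - 247 = ((-79748 + 300) - 59359) - 247 = (-79448 - 59359) - 247 = -138807 - 247 = -139054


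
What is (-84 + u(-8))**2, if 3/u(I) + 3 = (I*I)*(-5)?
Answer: 736308225/104329 ≈ 7057.6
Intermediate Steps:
u(I) = 3/(-3 - 5*I**2) (u(I) = 3/(-3 + (I*I)*(-5)) = 3/(-3 + I**2*(-5)) = 3/(-3 - 5*I**2))
(-84 + u(-8))**2 = (-84 - 3/(3 + 5*(-8)**2))**2 = (-84 - 3/(3 + 5*64))**2 = (-84 - 3/(3 + 320))**2 = (-84 - 3/323)**2 = (-27135/323)**2 = 736308225/104329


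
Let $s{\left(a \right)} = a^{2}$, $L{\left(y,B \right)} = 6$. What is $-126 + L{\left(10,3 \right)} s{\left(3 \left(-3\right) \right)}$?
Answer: $360$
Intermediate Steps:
$-126 + L{\left(10,3 \right)} s{\left(3 \left(-3\right) \right)} = -126 + 6 \left(3 \left(-3\right)\right)^{2} = -126 + 6 \left(-9\right)^{2} = -126 + 6 \cdot 81 = -126 + 486 = 360$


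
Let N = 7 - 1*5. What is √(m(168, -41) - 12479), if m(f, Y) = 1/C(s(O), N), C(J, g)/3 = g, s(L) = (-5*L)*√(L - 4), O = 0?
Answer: I*√449238/6 ≈ 111.71*I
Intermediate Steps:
N = 2 (N = 7 - 5 = 2)
s(L) = -5*L*√(-4 + L) (s(L) = (-5*L)*√(-4 + L) = -5*L*√(-4 + L))
C(J, g) = 3*g
m(f, Y) = ⅙ (m(f, Y) = 1/(3*2) = 1/6 = ⅙)
√(m(168, -41) - 12479) = √(⅙ - 12479) = √(-74873/6) = I*√449238/6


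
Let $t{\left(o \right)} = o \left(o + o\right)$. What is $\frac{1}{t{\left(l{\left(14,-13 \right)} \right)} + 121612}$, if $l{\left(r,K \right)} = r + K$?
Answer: $\frac{1}{121614} \approx 8.2227 \cdot 10^{-6}$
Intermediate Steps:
$l{\left(r,K \right)} = K + r$
$t{\left(o \right)} = 2 o^{2}$ ($t{\left(o \right)} = o 2 o = 2 o^{2}$)
$\frac{1}{t{\left(l{\left(14,-13 \right)} \right)} + 121612} = \frac{1}{2 \left(-13 + 14\right)^{2} + 121612} = \frac{1}{2 \cdot 1^{2} + 121612} = \frac{1}{2 \cdot 1 + 121612} = \frac{1}{2 + 121612} = \frac{1}{121614}$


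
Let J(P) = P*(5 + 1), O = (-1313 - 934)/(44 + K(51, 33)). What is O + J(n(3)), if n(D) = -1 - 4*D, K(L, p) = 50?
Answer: -9579/94 ≈ -101.90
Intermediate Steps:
O = -2247/94 (O = (-1313 - 934)/(44 + 50) = -2247/94 ≈ -23.904)
J(P) = 6*P (J(P) = P*6 = 6*P)
O + J(n(3)) = -2247/94 + 6*(-1 - 4*3) = -2247/94 + 6*(-1 - 12) = -2247/94 + 6*(-13) = -2247/94 - 78 = -9579/94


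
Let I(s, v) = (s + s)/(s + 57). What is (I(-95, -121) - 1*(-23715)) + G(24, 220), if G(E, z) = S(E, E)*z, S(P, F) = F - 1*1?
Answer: 28780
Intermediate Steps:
S(P, F) = -1 + F (S(P, F) = F - 1 = -1 + F)
I(s, v) = 2*s/(57 + s) (I(s, v) = (2*s)/(57 + s) = 2*s/(57 + s))
G(E, z) = z*(-1 + E) (G(E, z) = (-1 + E)*z = z*(-1 + E))
(I(-95, -121) - 1*(-23715)) + G(24, 220) = (2*(-95)/(57 - 95) - 1*(-23715)) + 220*(-1 + 24) = (2*(-95)/(-38) + 23715) + 220*23 = (2*(-95)*(-1/38) + 23715) + 5060 = (5 + 23715) + 5060 = 23720 + 5060 = 28780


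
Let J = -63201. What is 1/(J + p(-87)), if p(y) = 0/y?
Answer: -1/63201 ≈ -1.5823e-5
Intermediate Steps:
p(y) = 0
1/(J + p(-87)) = 1/(-63201 + 0) = 1/(-63201) = -1/63201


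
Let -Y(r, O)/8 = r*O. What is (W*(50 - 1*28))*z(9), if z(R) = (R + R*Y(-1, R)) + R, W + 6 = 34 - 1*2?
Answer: 380952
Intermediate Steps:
W = 26 (W = -6 + (34 - 1*2) = -6 + (34 - 2) = -6 + 32 = 26)
Y(r, O) = -8*O*r (Y(r, O) = -8*r*O = -8*O*r)
z(R) = 2*R + 8*R² (z(R) = (R + R*(-8*R*(-1))) + R = (R + R*(8*R)) + R = (R + 8*R²) + R = 2*R + 8*R²)
(W*(50 - 1*28))*z(9) = (26*(50 - 1*28))*(2*9*(1 + 4*9)) = (26*(50 - 28))*(2*9*(1 + 36)) = (26*22)*(2*9*37) = 572*666 = 380952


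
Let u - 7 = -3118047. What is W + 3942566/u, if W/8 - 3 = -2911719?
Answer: -36315389797843/1559020 ≈ -2.3294e+7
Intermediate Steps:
W = -23293728 (W = 24 + 8*(-2911719) = 24 - 23293752 = -23293728)
u = -3118040 (u = 7 - 3118047 = -3118040)
W + 3942566/u = -23293728 + 3942566/(-3118040) = -23293728 + 3942566*(-1/3118040) = -23293728 - 1971283/1559020 = -36315389797843/1559020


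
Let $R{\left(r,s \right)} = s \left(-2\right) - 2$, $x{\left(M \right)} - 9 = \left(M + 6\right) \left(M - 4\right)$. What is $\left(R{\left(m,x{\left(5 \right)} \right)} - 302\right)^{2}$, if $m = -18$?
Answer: $118336$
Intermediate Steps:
$x{\left(M \right)} = 9 + \left(-4 + M\right) \left(6 + M\right)$ ($x{\left(M \right)} = 9 + \left(M + 6\right) \left(M - 4\right) = 9 + \left(6 + M\right) \left(-4 + M\right) = 9 + \left(-4 + M\right) \left(6 + M\right)$)
$R{\left(r,s \right)} = -2 - 2 s$ ($R{\left(r,s \right)} = - 2 s - 2 = -2 - 2 s$)
$\left(R{\left(m,x{\left(5 \right)} \right)} - 302\right)^{2} = \left(\left(-2 - 2 \left(-15 + 5^{2} + 2 \cdot 5\right)\right) - 302\right)^{2} = \left(\left(-2 - 2 \left(-15 + 25 + 10\right)\right) - 302\right)^{2} = \left(\left(-2 - 40\right) - 302\right)^{2} = \left(-42 - 302\right)^{2} = \left(-344\right)^{2} = 118336$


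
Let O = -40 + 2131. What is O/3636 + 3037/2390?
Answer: 2673337/1448340 ≈ 1.8458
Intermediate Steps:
O = 2091
O/3636 + 3037/2390 = 2091/3636 + 3037/2390 = 2091*(1/3636) + 3037*(1/2390) = 697/1212 + 3037/2390 = 2673337/1448340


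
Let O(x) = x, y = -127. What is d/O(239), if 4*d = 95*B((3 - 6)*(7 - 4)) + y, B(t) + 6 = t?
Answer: -388/239 ≈ -1.6234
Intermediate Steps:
B(t) = -6 + t
d = -388 (d = (95*(-6 + (3 - 6)*(7 - 4)) - 127)/4 = (95*(-6 - 3*3) - 127)/4 = (95*(-6 - 9) - 127)/4 = (95*(-15) - 127)/4 = (-1425 - 127)/4 = (1/4)*(-1552) = -388)
d/O(239) = -388/239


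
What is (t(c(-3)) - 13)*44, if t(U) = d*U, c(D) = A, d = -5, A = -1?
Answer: -352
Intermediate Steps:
c(D) = -1
t(U) = -5*U
(t(c(-3)) - 13)*44 = (-5*(-1) - 13)*44 = (5 - 13)*44 = -8*44 = -352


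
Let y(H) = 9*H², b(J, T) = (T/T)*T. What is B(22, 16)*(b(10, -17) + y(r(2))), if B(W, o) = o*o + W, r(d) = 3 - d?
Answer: -2224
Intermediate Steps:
b(J, T) = T (b(J, T) = 1*T = T)
B(W, o) = W + o² (B(W, o) = o² + W = W + o²)
B(22, 16)*(b(10, -17) + y(r(2))) = (22 + 16²)*(-17 + 9*(3 - 1*2)²) = (22 + 256)*(-17 + 9*(3 - 2)²) = 278*(-17 + 9*1²) = 278*(-17 + 9*1) = 278*(-17 + 9) = 278*(-8) = -2224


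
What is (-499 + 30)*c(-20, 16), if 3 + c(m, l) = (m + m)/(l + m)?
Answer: -3283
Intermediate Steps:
c(m, l) = -3 + 2*m/(l + m) (c(m, l) = -3 + (m + m)/(l + m) = -3 + (2*m)/(l + m) = -3 + 2*m/(l + m))
(-499 + 30)*c(-20, 16) = (-499 + 30)*((-1*(-20) - 3*16)/(16 - 20)) = -469*(20 - 48)/(-4) = -(-469)*(-28)/4 = -469*7 = -3283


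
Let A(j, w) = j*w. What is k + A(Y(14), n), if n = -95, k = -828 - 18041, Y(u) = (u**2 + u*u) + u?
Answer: -57439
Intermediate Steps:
Y(u) = u + 2*u**2 (Y(u) = (u**2 + u**2) + u = 2*u**2 + u = u + 2*u**2)
k = -18869
k + A(Y(14), n) = -18869 + (14*(1 + 2*14))*(-95) = -18869 + (14*(1 + 28))*(-95) = -18869 + (14*29)*(-95) = -18869 + 406*(-95) = -18869 - 38570 = -57439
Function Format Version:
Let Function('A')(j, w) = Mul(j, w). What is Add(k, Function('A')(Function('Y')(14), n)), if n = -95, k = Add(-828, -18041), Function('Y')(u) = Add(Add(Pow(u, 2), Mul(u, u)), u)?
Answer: -57439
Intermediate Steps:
Function('Y')(u) = Add(u, Mul(2, Pow(u, 2))) (Function('Y')(u) = Add(Add(Pow(u, 2), Pow(u, 2)), u) = Add(Mul(2, Pow(u, 2)), u) = Add(u, Mul(2, Pow(u, 2))))
k = -18869
Add(k, Function('A')(Function('Y')(14), n)) = Add(-18869, Mul(Mul(14, Add(1, Mul(2, 14))), -95)) = Add(-18869, Mul(Mul(14, Add(1, 28)), -95)) = Add(-18869, Mul(Mul(14, 29), -95)) = Add(-18869, Mul(406, -95)) = Add(-18869, -38570) = -57439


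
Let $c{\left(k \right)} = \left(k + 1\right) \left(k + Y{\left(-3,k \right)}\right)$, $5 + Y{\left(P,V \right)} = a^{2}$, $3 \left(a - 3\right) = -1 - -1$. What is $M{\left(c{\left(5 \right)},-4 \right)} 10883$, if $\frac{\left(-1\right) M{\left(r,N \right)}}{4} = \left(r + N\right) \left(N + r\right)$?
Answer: $-108830000$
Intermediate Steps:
$a = 3$ ($a = 3 + \frac{-1 - -1}{3} = 3 + \frac{-1 + 1}{3} = 3 + \frac{1}{3} \cdot 0 = 3 + 0 = 3$)
$Y{\left(P,V \right)} = 4$ ($Y{\left(P,V \right)} = -5 + 3^{2} = -5 + 9 = 4$)
$c{\left(k \right)} = \left(1 + k\right) \left(4 + k\right)$ ($c{\left(k \right)} = \left(k + 1\right) \left(k + 4\right) = \left(1 + k\right) \left(4 + k\right)$)
$M{\left(r,N \right)} = - 4 \left(N + r\right)^{2}$ ($M{\left(r,N \right)} = - 4 \left(r + N\right) \left(N + r\right) = - 4 \left(N + r\right) \left(N + r\right) = - 4 \left(N + r\right)^{2}$)
$M{\left(c{\left(5 \right)},-4 \right)} 10883 = - 4 \left(-4 + \left(4 + 5^{2} + 5 \cdot 5\right)\right)^{2} \cdot 10883 = - 4 \left(-4 + \left(4 + 25 + 25\right)\right)^{2} \cdot 10883 = - 4 \left(-4 + 54\right)^{2} \cdot 10883 = - 4 \cdot 50^{2} \cdot 10883 = \left(-4\right) 2500 \cdot 10883 = \left(-10000\right) 10883 = -108830000$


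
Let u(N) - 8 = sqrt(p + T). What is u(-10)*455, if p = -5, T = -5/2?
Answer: 3640 + 455*I*sqrt(30)/2 ≈ 3640.0 + 1246.1*I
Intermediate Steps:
T = -5/2 (T = -5*1/2 = -5/2 ≈ -2.5000)
u(N) = 8 + I*sqrt(30)/2 (u(N) = 8 + sqrt(-5 - 5/2) = 8 + sqrt(-15/2) = 8 + I*sqrt(30)/2)
u(-10)*455 = (8 + I*sqrt(30)/2)*455 = 3640 + 455*I*sqrt(30)/2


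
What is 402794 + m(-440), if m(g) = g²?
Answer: 596394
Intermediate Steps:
402794 + m(-440) = 402794 + (-440)² = 402794 + 193600 = 596394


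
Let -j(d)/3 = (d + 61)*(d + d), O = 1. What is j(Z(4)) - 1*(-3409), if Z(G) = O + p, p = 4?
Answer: 1429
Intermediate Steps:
Z(G) = 5 (Z(G) = 1 + 4 = 5)
j(d) = -6*d*(61 + d) (j(d) = -3*(d + 61)*(d + d) = -3*(61 + d)*2*d = -6*d*(61 + d))
j(Z(4)) - 1*(-3409) = -6*5*(61 + 5) - 1*(-3409) = -6*5*66 + 3409 = -1980 + 3409 = 1429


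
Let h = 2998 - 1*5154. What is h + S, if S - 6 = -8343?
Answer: -10493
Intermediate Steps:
S = -8337 (S = 6 - 8343 = -8337)
h = -2156 (h = 2998 - 5154 = -2156)
h + S = -2156 - 8337 = -10493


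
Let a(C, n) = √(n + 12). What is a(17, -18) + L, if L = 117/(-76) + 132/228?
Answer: -73/76 + I*√6 ≈ -0.96053 + 2.4495*I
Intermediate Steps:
a(C, n) = √(12 + n)
L = -73/76 (L = 117*(-1/76) + 132*(1/228) = -117/76 + 11/19 = -73/76 ≈ -0.96053)
a(17, -18) + L = √(12 - 18) - 73/76 = √(-6) - 73/76 = I*√6 - 73/76 = -73/76 + I*√6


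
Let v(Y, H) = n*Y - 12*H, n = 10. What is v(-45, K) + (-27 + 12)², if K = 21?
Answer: -477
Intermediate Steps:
v(Y, H) = -12*H + 10*Y (v(Y, H) = 10*Y - 12*H = -12*H + 10*Y)
v(-45, K) + (-27 + 12)² = (-12*21 + 10*(-45)) + (-27 + 12)² = (-252 - 450) + (-15)² = -702 + 225 = -477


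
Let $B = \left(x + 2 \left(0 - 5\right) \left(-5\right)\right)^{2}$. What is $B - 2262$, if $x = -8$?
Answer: $-498$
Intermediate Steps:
$B = 1764$ ($B = \left(-8 + 2 \left(0 - 5\right) \left(-5\right)\right)^{2} = \left(-8 + 2 \left(\left(-5\right) \left(-5\right)\right)\right)^{2} = \left(-8 + 2 \cdot 25\right)^{2} = \left(-8 + 50\right)^{2} = 42^{2} = 1764$)
$B - 2262 = 1764 - 2262 = -498$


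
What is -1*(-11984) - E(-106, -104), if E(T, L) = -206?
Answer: 12190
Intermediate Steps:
-1*(-11984) - E(-106, -104) = -1*(-11984) - 1*(-206) = 11984 + 206 = 12190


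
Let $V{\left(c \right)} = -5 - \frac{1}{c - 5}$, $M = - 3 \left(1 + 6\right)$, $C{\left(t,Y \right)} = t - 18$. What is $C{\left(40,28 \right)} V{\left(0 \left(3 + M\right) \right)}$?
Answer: $- \frac{528}{5} \approx -105.6$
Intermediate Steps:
$C{\left(t,Y \right)} = -18 + t$
$M = -21$ ($M = \left(-3\right) 7 = -21$)
$V{\left(c \right)} = -5 - \frac{1}{-5 + c}$
$C{\left(40,28 \right)} V{\left(0 \left(3 + M\right) \right)} = \left(-18 + 40\right) \frac{24 - 5 \cdot 0 \left(3 - 21\right)}{-5 + 0 \left(3 - 21\right)} = 22 \frac{24 - 5 \cdot 0 \left(-18\right)}{-5 + 0 \left(-18\right)} = 22 \frac{24 - 0}{-5 + 0} = 22 \frac{24 + 0}{-5} = 22 \left(\left(- \frac{1}{5}\right) 24\right) = 22 \left(- \frac{24}{5}\right) = - \frac{528}{5}$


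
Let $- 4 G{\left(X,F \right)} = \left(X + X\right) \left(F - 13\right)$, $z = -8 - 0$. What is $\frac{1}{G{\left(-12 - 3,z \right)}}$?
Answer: $- \frac{2}{315} \approx -0.0063492$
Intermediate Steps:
$z = -8$ ($z = -8 + 0 = -8$)
$G{\left(X,F \right)} = - \frac{X \left(-13 + F\right)}{2}$ ($G{\left(X,F \right)} = - \frac{\left(X + X\right) \left(F - 13\right)}{4} = - \frac{2 X \left(-13 + F\right)}{4} = - \frac{X \left(-13 + F\right)}{2}$)
$\frac{1}{G{\left(-12 - 3,z \right)}} = \frac{1}{\frac{1}{2} \left(-12 - 3\right) \left(13 - -8\right)} = \frac{1}{\frac{1}{2} \left(-15\right) \left(13 + 8\right)} = \frac{1}{\frac{1}{2} \left(-15\right) 21} = \frac{1}{- \frac{315}{2}} = - \frac{2}{315}$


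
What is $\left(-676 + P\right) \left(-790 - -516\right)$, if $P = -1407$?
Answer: $570742$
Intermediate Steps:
$\left(-676 + P\right) \left(-790 - -516\right) = \left(-676 - 1407\right) \left(-790 - -516\right) = - 2083 \left(-790 + 516\right) = \left(-2083\right) \left(-274\right) = 570742$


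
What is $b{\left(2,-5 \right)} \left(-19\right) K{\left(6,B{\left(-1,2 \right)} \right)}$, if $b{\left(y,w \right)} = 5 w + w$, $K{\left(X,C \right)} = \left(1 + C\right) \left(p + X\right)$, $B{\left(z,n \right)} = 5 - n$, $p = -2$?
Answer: $9120$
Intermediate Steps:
$K{\left(X,C \right)} = \left(1 + C\right) \left(-2 + X\right)$
$b{\left(y,w \right)} = 6 w$
$b{\left(2,-5 \right)} \left(-19\right) K{\left(6,B{\left(-1,2 \right)} \right)} = 6 \left(-5\right) \left(-19\right) \left(-2 + 6 - 2 \left(5 - 2\right) + \left(5 - 2\right) 6\right) = \left(-30\right) \left(-19\right) \left(-2 + 6 - 2 \left(5 - 2\right) + \left(5 - 2\right) 6\right) = 570 \left(-2 + 6 - 6 + 3 \cdot 6\right) = 570 \left(-2 + 6 - 6 + 18\right) = 570 \cdot 16 = 9120$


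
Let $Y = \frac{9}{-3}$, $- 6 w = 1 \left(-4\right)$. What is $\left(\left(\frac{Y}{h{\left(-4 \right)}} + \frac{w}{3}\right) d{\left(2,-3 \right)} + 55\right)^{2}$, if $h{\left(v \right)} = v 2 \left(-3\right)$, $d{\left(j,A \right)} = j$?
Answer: $\frac{3948169}{1296} \approx 3046.4$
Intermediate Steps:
$w = \frac{2}{3}$ ($w = - \frac{1 \left(-4\right)}{6} = \left(- \frac{1}{6}\right) \left(-4\right) = \frac{2}{3} \approx 0.66667$)
$Y = -3$ ($Y = 9 \left(- \frac{1}{3}\right) = -3$)
$h{\left(v \right)} = - 6 v$ ($h{\left(v \right)} = 2 v \left(-3\right) = - 6 v$)
$\left(\left(\frac{Y}{h{\left(-4 \right)}} + \frac{w}{3}\right) d{\left(2,-3 \right)} + 55\right)^{2} = \left(\left(- \frac{3}{\left(-6\right) \left(-4\right)} + \frac{2}{3 \cdot 3}\right) 2 + 55\right)^{2} = \left(\left(- \frac{3}{24} + \frac{2}{3} \cdot \frac{1}{3}\right) 2 + 55\right)^{2} = \left(\left(\left(-3\right) \frac{1}{24} + \frac{2}{9}\right) 2 + 55\right)^{2} = \left(\left(- \frac{1}{8} + \frac{2}{9}\right) 2 + 55\right)^{2} = \left(\frac{7}{72} \cdot 2 + 55\right)^{2} = \left(\frac{7}{36} + 55\right)^{2} = \left(\frac{1987}{36}\right)^{2} = \frac{3948169}{1296}$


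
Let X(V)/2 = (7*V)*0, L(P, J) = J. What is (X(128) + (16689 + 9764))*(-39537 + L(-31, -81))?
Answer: -1048014954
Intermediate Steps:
X(V) = 0 (X(V) = 2*((7*V)*0) = 2*0 = 0)
(X(128) + (16689 + 9764))*(-39537 + L(-31, -81)) = (0 + (16689 + 9764))*(-39537 - 81) = (0 + 26453)*(-39618) = 26453*(-39618) = -1048014954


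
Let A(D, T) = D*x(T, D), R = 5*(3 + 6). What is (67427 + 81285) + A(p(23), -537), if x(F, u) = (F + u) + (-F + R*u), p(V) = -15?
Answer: 159062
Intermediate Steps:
R = 45 (R = 5*9 = 45)
x(F, u) = 46*u (x(F, u) = (F + u) + (-F + 45*u) = 46*u)
A(D, T) = 46*D² (A(D, T) = D*(46*D) = 46*D²)
(67427 + 81285) + A(p(23), -537) = (67427 + 81285) + 46*(-15)² = 148712 + 46*225 = 148712 + 10350 = 159062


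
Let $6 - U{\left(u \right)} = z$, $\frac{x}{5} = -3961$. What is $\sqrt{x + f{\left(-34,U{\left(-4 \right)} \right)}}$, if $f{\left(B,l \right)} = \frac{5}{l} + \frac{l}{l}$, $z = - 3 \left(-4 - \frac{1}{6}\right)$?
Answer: $\frac{i \sqrt{3347006}}{13} \approx 140.73 i$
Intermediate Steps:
$x = -19805$ ($x = 5 \left(-3961\right) = -19805$)
$z = \frac{25}{2}$ ($z = - 3 \left(-4 - \frac{1}{6}\right) = \left(-3\right) \left(- \frac{25}{6}\right) = \frac{25}{2} \approx 12.5$)
$U{\left(u \right)} = - \frac{13}{2}$ ($U{\left(u \right)} = 6 - \frac{25}{2} = - \frac{13}{2}$)
$f{\left(B,l \right)} = 1 + \frac{5}{l}$ ($f{\left(B,l \right)} = \frac{5}{l} + 1 = 1 + \frac{5}{l}$)
$\sqrt{x + f{\left(-34,U{\left(-4 \right)} \right)}} = \sqrt{-19805 + \frac{5 - \frac{13}{2}}{- \frac{13}{2}}} = \sqrt{-19805 - - \frac{3}{13}} = \sqrt{-19805 + \frac{3}{13}} = \sqrt{- \frac{257462}{13}} = \frac{i \sqrt{3347006}}{13}$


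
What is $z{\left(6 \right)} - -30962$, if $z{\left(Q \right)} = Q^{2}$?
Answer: $30998$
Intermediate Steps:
$z{\left(6 \right)} - -30962 = 6^{2} - -30962 = 36 + 30962 = 30998$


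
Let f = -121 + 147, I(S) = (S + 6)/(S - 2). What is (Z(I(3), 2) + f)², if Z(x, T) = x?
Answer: 1225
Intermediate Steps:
I(S) = (6 + S)/(-2 + S)
f = 26
(Z(I(3), 2) + f)² = ((6 + 3)/(-2 + 3) + 26)² = (9/1 + 26)² = (1*9 + 26)² = (9 + 26)² = 35² = 1225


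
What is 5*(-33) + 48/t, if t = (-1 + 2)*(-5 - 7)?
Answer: -169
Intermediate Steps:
t = -12 (t = 1*(-12) = -12)
5*(-33) + 48/t = 5*(-33) + 48/(-12) = -165 + 48*(-1/12) = -165 - 4 = -169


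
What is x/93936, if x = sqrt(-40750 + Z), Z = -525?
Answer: 5*I*sqrt(1651)/93936 ≈ 0.0021628*I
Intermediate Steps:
x = 5*I*sqrt(1651) (x = sqrt(-40750 - 525) = sqrt(-41275) = 5*I*sqrt(1651) ≈ 203.16*I)
x/93936 = (5*I*sqrt(1651))/93936 = (5*I*sqrt(1651))*(1/93936) = 5*I*sqrt(1651)/93936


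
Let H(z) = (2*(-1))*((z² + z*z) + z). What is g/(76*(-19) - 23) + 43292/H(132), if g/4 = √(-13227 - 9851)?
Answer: -10823/17490 - 4*I*√23078/1467 ≈ -0.61881 - 0.41422*I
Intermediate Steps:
H(z) = -4*z² - 2*z (H(z) = -2*((z² + z²) + z) = -2*(2*z² + z) = -2*(z + 2*z²) = -4*z² - 2*z)
g = 4*I*√23078 (g = 4*√(-13227 - 9851) = 4*√(-23078) = 4*(I*√23078) = 4*I*√23078 ≈ 607.66*I)
g/(76*(-19) - 23) + 43292/H(132) = (4*I*√23078)/(76*(-19) - 23) + 43292/((-2*132*(1 + 2*132))) = (4*I*√23078)/(-1444 - 23) + 43292/((-2*132*(1 + 264))) = (4*I*√23078)/(-1467) + 43292/((-2*132*265)) = (4*I*√23078)*(-1/1467) + 43292/(-69960) = -4*I*√23078/1467 + 43292*(-1/69960) = -4*I*√23078/1467 - 10823/17490 = -10823/17490 - 4*I*√23078/1467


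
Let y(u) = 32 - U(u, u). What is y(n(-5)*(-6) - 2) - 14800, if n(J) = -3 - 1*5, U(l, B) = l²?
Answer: -16884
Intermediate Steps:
n(J) = -8 (n(J) = -3 - 5 = -8)
y(u) = 32 - u²
y(n(-5)*(-6) - 2) - 14800 = (32 - (-8*(-6) - 2)²) - 14800 = (32 - (48 - 2)²) - 14800 = (32 - 1*46²) - 14800 = (32 - 1*2116) - 14800 = (32 - 2116) - 14800 = -2084 - 14800 = -16884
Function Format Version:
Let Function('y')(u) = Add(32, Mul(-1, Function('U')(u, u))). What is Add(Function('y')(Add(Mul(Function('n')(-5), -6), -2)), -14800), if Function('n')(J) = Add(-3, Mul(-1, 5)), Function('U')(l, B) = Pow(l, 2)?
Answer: -16884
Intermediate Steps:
Function('n')(J) = -8 (Function('n')(J) = Add(-3, -5) = -8)
Function('y')(u) = Add(32, Mul(-1, Pow(u, 2)))
Add(Function('y')(Add(Mul(Function('n')(-5), -6), -2)), -14800) = Add(Add(32, Mul(-1, Pow(Add(Mul(-8, -6), -2), 2))), -14800) = Add(Add(32, Mul(-1, Pow(Add(48, -2), 2))), -14800) = Add(Add(32, Mul(-1, Pow(46, 2))), -14800) = Add(Add(32, Mul(-1, 2116)), -14800) = Add(Add(32, -2116), -14800) = Add(-2084, -14800) = -16884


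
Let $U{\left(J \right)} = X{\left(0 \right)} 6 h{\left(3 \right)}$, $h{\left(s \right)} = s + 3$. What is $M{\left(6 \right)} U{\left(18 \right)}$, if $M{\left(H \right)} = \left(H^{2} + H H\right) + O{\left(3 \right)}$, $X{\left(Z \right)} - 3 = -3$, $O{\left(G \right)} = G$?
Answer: $0$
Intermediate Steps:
$h{\left(s \right)} = 3 + s$
$X{\left(Z \right)} = 0$ ($X{\left(Z \right)} = 3 - 3 = 0$)
$M{\left(H \right)} = 3 + 2 H^{2}$ ($M{\left(H \right)} = \left(H^{2} + H H\right) + 3 = \left(H^{2} + H^{2}\right) + 3 = 2 H^{2} + 3 = 3 + 2 H^{2}$)
$U{\left(J \right)} = 0$ ($U{\left(J \right)} = 0 \cdot 6 \left(3 + 3\right) = 0 \cdot 6 = 0$)
$M{\left(6 \right)} U{\left(18 \right)} = \left(3 + 2 \cdot 6^{2}\right) 0 = \left(3 + 2 \cdot 36\right) 0 = \left(3 + 72\right) 0 = 75 \cdot 0 = 0$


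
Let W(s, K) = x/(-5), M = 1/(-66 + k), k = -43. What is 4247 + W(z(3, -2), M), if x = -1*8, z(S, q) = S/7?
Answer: 21243/5 ≈ 4248.6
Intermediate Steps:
z(S, q) = S/7 (z(S, q) = S*(⅐) = S/7)
x = -8
M = -1/109 (M = 1/(-66 - 43) = 1/(-109) = -1/109 ≈ -0.0091743)
W(s, K) = 8/5 (W(s, K) = -8/(-5) = -8*(-⅕) = 8/5)
4247 + W(z(3, -2), M) = 4247 + 8/5 = 21243/5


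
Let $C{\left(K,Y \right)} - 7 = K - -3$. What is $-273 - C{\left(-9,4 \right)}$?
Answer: $-274$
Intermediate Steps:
$C{\left(K,Y \right)} = 10 + K$ ($C{\left(K,Y \right)} = 7 + \left(K - -3\right) = 7 + \left(K + 3\right) = 7 + \left(3 + K\right) = 10 + K$)
$-273 - C{\left(-9,4 \right)} = -273 - \left(10 - 9\right) = -273 - 1 = -274$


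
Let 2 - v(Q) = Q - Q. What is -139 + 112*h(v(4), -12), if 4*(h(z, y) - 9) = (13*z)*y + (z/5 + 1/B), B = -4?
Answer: -39314/5 ≈ -7862.8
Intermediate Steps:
v(Q) = 2 (v(Q) = 2 - (Q - Q) = 2 - 1*0 = 2 + 0 = 2)
h(z, y) = 143/16 + z/20 + 13*y*z/4 (h(z, y) = 9 + ((13*z)*y + (z/5 + 1/(-4)))/4 = 9 + (13*y*z + (z*(1/5) + 1*(-1/4)))/4 = 9 + (13*y*z + (z/5 - 1/4))/4 = 9 + (13*y*z + (-1/4 + z/5))/4 = 9 + (-1/4 + z/5 + 13*y*z)/4 = 9 + (-1/16 + z/20 + 13*y*z/4) = 143/16 + z/20 + 13*y*z/4)
-139 + 112*h(v(4), -12) = -139 + 112*(143/16 + (1/20)*2 + (13/4)*(-12)*2) = -139 + 112*(143/16 + 1/10 - 78) = -139 + 112*(-5517/80) = -139 - 38619/5 = -39314/5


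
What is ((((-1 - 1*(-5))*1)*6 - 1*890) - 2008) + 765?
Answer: -2109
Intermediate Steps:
((((-1 - 1*(-5))*1)*6 - 1*890) - 2008) + 765 = ((((-1 + 5)*1)*6 - 890) - 2008) + 765 = (((4*1)*6 - 890) - 2008) + 765 = ((4*6 - 890) - 2008) + 765 = ((24 - 890) - 2008) + 765 = (-866 - 2008) + 765 = -2874 + 765 = -2109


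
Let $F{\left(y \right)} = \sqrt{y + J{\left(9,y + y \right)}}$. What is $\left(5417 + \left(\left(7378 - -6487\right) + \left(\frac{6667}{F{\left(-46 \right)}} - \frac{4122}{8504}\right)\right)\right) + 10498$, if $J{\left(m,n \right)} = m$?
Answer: $\frac{126622499}{4252} - \frac{6667 i \sqrt{37}}{37} \approx 29780.0 - 1096.0 i$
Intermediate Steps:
$F{\left(y \right)} = \sqrt{9 + y}$ ($F{\left(y \right)} = \sqrt{y + 9} = \sqrt{9 + y}$)
$\left(5417 + \left(\left(7378 - -6487\right) + \left(\frac{6667}{F{\left(-46 \right)}} - \frac{4122}{8504}\right)\right)\right) + 10498 = \left(5417 + \left(\left(7378 - -6487\right) + \left(\frac{6667}{\sqrt{9 - 46}} - \frac{4122}{8504}\right)\right)\right) + 10498 = \left(5417 + \left(\left(7378 + 6487\right) + \left(\frac{6667}{\sqrt{-37}} - \frac{2061}{4252}\right)\right)\right) + 10498 = \left(5417 + \left(13865 - \left(\frac{2061}{4252} - \frac{6667}{i \sqrt{37}}\right)\right)\right) + 10498 = \left(5417 + \left(13865 - \left(\frac{2061}{4252} - 6667 \left(- \frac{i \sqrt{37}}{37}\right)\right)\right)\right) + 10498 = \left(5417 + \left(13865 - \left(\frac{2061}{4252} + \frac{6667 i \sqrt{37}}{37}\right)\right)\right) + 10498 = \left(5417 + \left(\frac{58951919}{4252} - \frac{6667 i \sqrt{37}}{37}\right)\right) + 10498 = \left(\frac{81985003}{4252} - \frac{6667 i \sqrt{37}}{37}\right) + 10498 = \frac{126622499}{4252} - \frac{6667 i \sqrt{37}}{37}$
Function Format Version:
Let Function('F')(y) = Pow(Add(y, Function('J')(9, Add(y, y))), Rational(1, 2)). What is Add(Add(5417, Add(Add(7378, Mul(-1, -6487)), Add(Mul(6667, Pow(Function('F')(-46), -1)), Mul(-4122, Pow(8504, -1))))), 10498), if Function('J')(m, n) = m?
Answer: Add(Rational(126622499, 4252), Mul(Rational(-6667, 37), I, Pow(37, Rational(1, 2)))) ≈ Add(29780., Mul(-1096.0, I))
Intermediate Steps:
Function('F')(y) = Pow(Add(9, y), Rational(1, 2)) (Function('F')(y) = Pow(Add(y, 9), Rational(1, 2)) = Pow(Add(9, y), Rational(1, 2)))
Add(Add(5417, Add(Add(7378, Mul(-1, -6487)), Add(Mul(6667, Pow(Function('F')(-46), -1)), Mul(-4122, Pow(8504, -1))))), 10498) = Add(Add(5417, Add(Add(7378, Mul(-1, -6487)), Add(Mul(6667, Pow(Pow(Add(9, -46), Rational(1, 2)), -1)), Mul(-4122, Pow(8504, -1))))), 10498) = Add(Add(5417, Add(Add(7378, 6487), Add(Mul(6667, Pow(Pow(-37, Rational(1, 2)), -1)), Mul(-4122, Rational(1, 8504))))), 10498) = Add(Add(5417, Add(13865, Add(Mul(6667, Pow(Mul(I, Pow(37, Rational(1, 2))), -1)), Rational(-2061, 4252)))), 10498) = Add(Add(5417, Add(13865, Add(Mul(6667, Mul(Rational(-1, 37), I, Pow(37, Rational(1, 2)))), Rational(-2061, 4252)))), 10498) = Add(Add(5417, Add(13865, Add(Mul(Rational(-6667, 37), I, Pow(37, Rational(1, 2))), Rational(-2061, 4252)))), 10498) = Add(Add(5417, Add(13865, Add(Rational(-2061, 4252), Mul(Rational(-6667, 37), I, Pow(37, Rational(1, 2)))))), 10498) = Add(Add(5417, Add(Rational(58951919, 4252), Mul(Rational(-6667, 37), I, Pow(37, Rational(1, 2))))), 10498) = Add(Add(Rational(81985003, 4252), Mul(Rational(-6667, 37), I, Pow(37, Rational(1, 2)))), 10498) = Add(Rational(126622499, 4252), Mul(Rational(-6667, 37), I, Pow(37, Rational(1, 2))))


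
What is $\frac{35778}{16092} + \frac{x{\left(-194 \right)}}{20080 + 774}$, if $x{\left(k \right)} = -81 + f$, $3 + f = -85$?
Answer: $\frac{30974786}{13982607} \approx 2.2152$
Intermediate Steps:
$f = -88$ ($f = -3 - 85 = -88$)
$x{\left(k \right)} = -169$ ($x{\left(k \right)} = -81 - 88 = -169$)
$\frac{35778}{16092} + \frac{x{\left(-194 \right)}}{20080 + 774} = \frac{35778}{16092} - \frac{169}{20080 + 774} = 35778 \cdot \frac{1}{16092} - \frac{169}{20854} = \frac{5963}{2682} - \frac{169}{20854} = \frac{30974786}{13982607}$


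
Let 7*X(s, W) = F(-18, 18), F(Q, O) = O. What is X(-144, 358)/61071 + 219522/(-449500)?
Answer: -15639484239/32026650250 ≈ -0.48833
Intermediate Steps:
X(s, W) = 18/7 (X(s, W) = (⅐)*18 = 18/7)
X(-144, 358)/61071 + 219522/(-449500) = (18/7)/61071 + 219522/(-449500) = (18/7)*(1/61071) + 219522*(-1/449500) = 6/142499 - 109761/224750 = -15639484239/32026650250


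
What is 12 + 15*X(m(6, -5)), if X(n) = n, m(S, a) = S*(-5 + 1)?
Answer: -348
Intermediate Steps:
m(S, a) = -4*S (m(S, a) = S*(-4) = -4*S)
12 + 15*X(m(6, -5)) = 12 + 15*(-4*6) = 12 + 15*(-24) = 12 - 360 = -348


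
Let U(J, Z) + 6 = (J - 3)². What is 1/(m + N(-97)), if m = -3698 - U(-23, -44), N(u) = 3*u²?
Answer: 1/23859 ≈ 4.1913e-5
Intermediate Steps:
U(J, Z) = -6 + (-3 + J)² (U(J, Z) = -6 + (J - 3)² = -6 + (-3 + J)²)
m = -4368 (m = -3698 - (-6 + (-3 - 23)²) = -3698 - (-6 + (-26)²) = -3698 - (-6 + 676) = -3698 - 1*670 = -3698 - 670 = -4368)
1/(m + N(-97)) = 1/(-4368 + 3*(-97)²) = 1/(-4368 + 3*9409) = 1/(-4368 + 28227) = 1/23859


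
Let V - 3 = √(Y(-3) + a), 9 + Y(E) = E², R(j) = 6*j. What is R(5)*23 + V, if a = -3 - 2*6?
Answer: 693 + I*√15 ≈ 693.0 + 3.873*I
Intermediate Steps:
a = -15 (a = -3 - 12 = -15)
Y(E) = -9 + E²
V = 3 + I*√15 (V = 3 + √((-9 + (-3)²) - 15) = 3 + √((-9 + 9) - 15) = 3 + √(0 - 15) = 3 + √(-15) = 3 + I*√15 ≈ 3.0 + 3.873*I)
R(5)*23 + V = (6*5)*23 + (3 + I*√15) = 30*23 + (3 + I*√15) = 690 + (3 + I*√15) = 693 + I*√15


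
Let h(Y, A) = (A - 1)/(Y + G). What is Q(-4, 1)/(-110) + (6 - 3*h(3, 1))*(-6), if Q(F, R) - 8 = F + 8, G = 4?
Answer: -1986/55 ≈ -36.109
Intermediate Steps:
h(Y, A) = (-1 + A)/(4 + Y) (h(Y, A) = (A - 1)/(Y + 4) = (-1 + A)/(4 + Y))
Q(F, R) = 16 + F (Q(F, R) = 8 + (F + 8) = 8 + (8 + F) = 16 + F)
Q(-4, 1)/(-110) + (6 - 3*h(3, 1))*(-6) = (16 - 4)/(-110) + (6 - 3*(-1 + 1)/(4 + 3))*(-6) = 12*(-1/110) + (6 - 3*0/7)*(-6) = -6/55 + (6 - 3*0/7)*(-6) = -6/55 + (6 - 3*0)*(-6) = -6/55 + (6 + 0)*(-6) = -6/55 + 6*(-6) = -6/55 - 36 = -1986/55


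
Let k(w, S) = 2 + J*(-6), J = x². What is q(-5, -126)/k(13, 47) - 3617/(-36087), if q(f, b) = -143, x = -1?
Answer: 5174909/144348 ≈ 35.850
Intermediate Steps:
J = 1 (J = (-1)² = 1)
k(w, S) = -4 (k(w, S) = 2 + 1*(-6) = 2 - 6 = -4)
q(-5, -126)/k(13, 47) - 3617/(-36087) = -143/(-4) - 3617/(-36087) = -143*(-¼) - 3617*(-1/36087) = 143/4 + 3617/36087 = 5174909/144348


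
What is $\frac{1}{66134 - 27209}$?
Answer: $\frac{1}{38925} \approx 2.569 \cdot 10^{-5}$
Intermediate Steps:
$\frac{1}{66134 - 27209} = \frac{1}{38925}$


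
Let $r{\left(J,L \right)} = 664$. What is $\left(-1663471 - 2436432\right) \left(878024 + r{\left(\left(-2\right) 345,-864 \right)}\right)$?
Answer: $-3602535567264$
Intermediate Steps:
$\left(-1663471 - 2436432\right) \left(878024 + r{\left(\left(-2\right) 345,-864 \right)}\right) = \left(-1663471 - 2436432\right) \left(878024 + 664\right) = \left(-4099903\right) 878688 = -3602535567264$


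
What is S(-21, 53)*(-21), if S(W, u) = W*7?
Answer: 3087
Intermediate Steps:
S(W, u) = 7*W
S(-21, 53)*(-21) = (7*(-21))*(-21) = -147*(-21) = 3087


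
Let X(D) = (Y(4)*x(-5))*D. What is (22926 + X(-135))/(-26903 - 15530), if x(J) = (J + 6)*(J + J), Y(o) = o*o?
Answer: -44526/42433 ≈ -1.0493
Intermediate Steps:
Y(o) = o²
x(J) = 2*J*(6 + J) (x(J) = (6 + J)*(2*J) = 2*J*(6 + J))
X(D) = -160*D (X(D) = (4²*(2*(-5)*(6 - 5)))*D = (16*(2*(-5)*1))*D = (16*(-10))*D = -160*D)
(22926 + X(-135))/(-26903 - 15530) = (22926 - 160*(-135))/(-26903 - 15530) = (22926 + 21600)/(-42433) = 44526*(-1/42433) = -44526/42433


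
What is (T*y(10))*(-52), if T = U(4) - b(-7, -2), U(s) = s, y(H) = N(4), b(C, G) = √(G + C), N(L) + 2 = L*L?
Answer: -2912 + 2184*I ≈ -2912.0 + 2184.0*I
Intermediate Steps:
N(L) = -2 + L² (N(L) = -2 + L*L = -2 + L²)
b(C, G) = √(C + G)
y(H) = 14 (y(H) = -2 + 4² = -2 + 16 = 14)
T = 4 - 3*I (T = 4 - √(-7 - 2) = 4 - √(-9) = 4 - 3*I ≈ 4.0 - 3.0*I)
(T*y(10))*(-52) = ((4 - 3*I)*14)*(-52) = (56 - 42*I)*(-52) = -2912 + 2184*I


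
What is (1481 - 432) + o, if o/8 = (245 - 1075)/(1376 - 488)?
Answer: 115609/111 ≈ 1041.5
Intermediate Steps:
o = -830/111 (o = 8*((245 - 1075)/(1376 - 488)) = 8*(-830/888) = 8*(-830*1/888) = 8*(-415/444) = -830/111 ≈ -7.4775)
(1481 - 432) + o = (1481 - 432) - 830/111 = 1049 - 830/111 = 115609/111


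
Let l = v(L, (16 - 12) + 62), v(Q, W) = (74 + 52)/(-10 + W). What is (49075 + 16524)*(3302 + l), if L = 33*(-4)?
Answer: 867021983/4 ≈ 2.1676e+8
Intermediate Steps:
L = -132
v(Q, W) = 126/(-10 + W)
l = 9/4 (l = 126/(-10 + ((16 - 12) + 62)) = 126/(-10 + (4 + 62)) = 126/(-10 + 66) = 126/56 = 126*(1/56) = 9/4 ≈ 2.2500)
(49075 + 16524)*(3302 + l) = (49075 + 16524)*(3302 + 9/4) = 65599*(13217/4) = 867021983/4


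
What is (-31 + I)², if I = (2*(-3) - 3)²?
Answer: 2500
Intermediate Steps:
I = 81 (I = (-6 - 3)² = (-9)² = 81)
(-31 + I)² = (-31 + 81)² = 50² = 2500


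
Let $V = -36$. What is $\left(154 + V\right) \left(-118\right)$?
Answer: $-13924$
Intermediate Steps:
$\left(154 + V\right) \left(-118\right) = \left(154 - 36\right) \left(-118\right) = 118 \left(-118\right) = -13924$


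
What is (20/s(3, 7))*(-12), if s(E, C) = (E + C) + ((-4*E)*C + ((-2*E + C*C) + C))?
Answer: 10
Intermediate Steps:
s(E, C) = C² - E + 2*C - 4*C*E (s(E, C) = (C + E) + (-4*C*E + ((-2*E + C²) + C)) = (C + E) + (-4*C*E + ((C² - 2*E) + C)) = (C + E) + (-4*C*E + (C + C² - 2*E)) = (C + E) + (C + C² - 2*E - 4*C*E) = C² - E + 2*C - 4*C*E)
(20/s(3, 7))*(-12) = (20/(7² - 1*3 + 2*7 - 4*7*3))*(-12) = (20/(49 - 3 + 14 - 84))*(-12) = (20/(-24))*(-12) = (20*(-1/24))*(-12) = -⅚*(-12) = 10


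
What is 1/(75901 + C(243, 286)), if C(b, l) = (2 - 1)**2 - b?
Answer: 1/75659 ≈ 1.3217e-5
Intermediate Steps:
C(b, l) = 1 - b (C(b, l) = 1**2 - b = 1 - b)
1/(75901 + C(243, 286)) = 1/(75901 + (1 - 1*243)) = 1/(75901 + (1 - 243)) = 1/(75901 - 242) = 1/75659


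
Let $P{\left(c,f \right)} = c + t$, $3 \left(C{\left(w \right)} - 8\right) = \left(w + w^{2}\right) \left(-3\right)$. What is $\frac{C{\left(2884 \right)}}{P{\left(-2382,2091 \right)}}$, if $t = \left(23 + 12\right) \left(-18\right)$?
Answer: $\frac{693361}{251} \approx 2762.4$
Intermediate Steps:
$C{\left(w \right)} = 8 - w - w^{2}$ ($C{\left(w \right)} = 8 + \frac{\left(w + w^{2}\right) \left(-3\right)}{3} = 8 + \frac{- 3 w - 3 w^{2}}{3} = 8 - \left(w + w^{2}\right) = 8 - w - w^{2}$)
$t = -630$ ($t = 35 \left(-18\right) = -630$)
$P{\left(c,f \right)} = -630 + c$ ($P{\left(c,f \right)} = c - 630 = -630 + c$)
$\frac{C{\left(2884 \right)}}{P{\left(-2382,2091 \right)}} = \frac{8 - 2884 - 2884^{2}}{-630 - 2382} = \frac{8 - 2884 - 8317456}{-3012} = \left(8 - 2884 - 8317456\right) \left(- \frac{1}{3012}\right) = \left(-8320332\right) \left(- \frac{1}{3012}\right) = \frac{693361}{251}$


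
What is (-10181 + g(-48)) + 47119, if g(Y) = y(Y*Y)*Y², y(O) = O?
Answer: 5345354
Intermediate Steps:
g(Y) = Y⁴ (g(Y) = (Y*Y)*Y² = Y²*Y² = Y⁴)
(-10181 + g(-48)) + 47119 = (-10181 + (-48)⁴) + 47119 = (-10181 + 5308416) + 47119 = 5298235 + 47119 = 5345354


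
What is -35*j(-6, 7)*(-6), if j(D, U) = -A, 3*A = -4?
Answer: 280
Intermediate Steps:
A = -4/3 (A = (⅓)*(-4) = -4/3 ≈ -1.3333)
j(D, U) = 4/3 (j(D, U) = -1*(-4/3) = 4/3)
-35*j(-6, 7)*(-6) = -35*4/3*(-6) = -140/3*(-6) = 280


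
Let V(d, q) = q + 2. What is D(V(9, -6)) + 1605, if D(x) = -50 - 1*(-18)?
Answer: 1573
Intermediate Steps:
V(d, q) = 2 + q
D(x) = -32 (D(x) = -50 + 18 = -32)
D(V(9, -6)) + 1605 = -32 + 1605 = 1573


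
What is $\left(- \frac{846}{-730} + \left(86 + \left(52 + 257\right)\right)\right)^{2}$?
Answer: $\frac{20908581604}{133225} \approx 1.5694 \cdot 10^{5}$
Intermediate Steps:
$\left(- \frac{846}{-730} + \left(86 + \left(52 + 257\right)\right)\right)^{2} = \left(\left(-846\right) \left(- \frac{1}{730}\right) + \left(86 + 309\right)\right)^{2} = \left(\frac{423}{365} + 395\right)^{2} = \left(\frac{144598}{365}\right)^{2} = \frac{20908581604}{133225}$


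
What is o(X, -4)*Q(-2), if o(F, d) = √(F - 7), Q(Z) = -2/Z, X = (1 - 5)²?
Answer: 3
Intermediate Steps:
X = 16 (X = (-4)² = 16)
o(F, d) = √(-7 + F)
o(X, -4)*Q(-2) = √(-7 + 16)*(-2/(-2)) = √9*(-2*(-½)) = 3*1 = 3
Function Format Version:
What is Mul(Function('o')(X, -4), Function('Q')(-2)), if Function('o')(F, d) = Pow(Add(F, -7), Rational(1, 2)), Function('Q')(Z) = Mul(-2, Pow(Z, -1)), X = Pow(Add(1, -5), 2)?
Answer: 3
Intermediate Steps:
X = 16 (X = Pow(-4, 2) = 16)
Function('o')(F, d) = Pow(Add(-7, F), Rational(1, 2))
Mul(Function('o')(X, -4), Function('Q')(-2)) = Mul(Pow(Add(-7, 16), Rational(1, 2)), Mul(-2, Pow(-2, -1))) = Mul(Pow(9, Rational(1, 2)), Mul(-2, Rational(-1, 2))) = Mul(3, 1) = 3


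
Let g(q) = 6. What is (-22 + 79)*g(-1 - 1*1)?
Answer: 342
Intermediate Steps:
(-22 + 79)*g(-1 - 1*1) = (-22 + 79)*6 = 57*6 = 342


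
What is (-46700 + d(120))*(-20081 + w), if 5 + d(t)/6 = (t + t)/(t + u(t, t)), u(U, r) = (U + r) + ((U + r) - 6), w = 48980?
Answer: -14854182330/11 ≈ -1.3504e+9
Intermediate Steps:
u(U, r) = -6 + 2*U + 2*r (u(U, r) = (U + r) + (-6 + U + r) = -6 + 2*U + 2*r)
d(t) = -30 + 12*t/(-6 + 5*t) (d(t) = -30 + 6*((t + t)/(t + (-6 + 2*t + 2*t))) = -30 + 6*((2*t)/(t + (-6 + 4*t))) = -30 + 6*((2*t)/(-6 + 5*t)) = -30 + 6*(2*t/(-6 + 5*t)) = -30 + 12*t/(-6 + 5*t))
(-46700 + d(120))*(-20081 + w) = (-46700 + 6*(30 - 23*120)/(-6 + 5*120))*(-20081 + 48980) = (-46700 + 6*(30 - 2760)/(-6 + 600))*28899 = (-46700 + 6*(-2730)/594)*28899 = (-46700 + 6*(1/594)*(-2730))*28899 = (-46700 - 910/33)*28899 = -1542010/33*28899 = -14854182330/11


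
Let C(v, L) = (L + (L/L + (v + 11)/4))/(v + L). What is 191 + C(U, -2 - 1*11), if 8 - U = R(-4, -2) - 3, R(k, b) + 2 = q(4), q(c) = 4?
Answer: 771/4 ≈ 192.75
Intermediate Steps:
R(k, b) = 2 (R(k, b) = -2 + 4 = 2)
U = 9 (U = 8 - (2 - 3) = 8 - 1*(-1) = 8 + 1 = 9)
C(v, L) = (15/4 + L + v/4)/(L + v) (C(v, L) = (L + (1 + (11 + v)*(¼)))/(L + v) = (L + (1 + (11/4 + v/4)))/(L + v) = (L + (15/4 + v/4))/(L + v) = (15/4 + L + v/4)/(L + v))
191 + C(U, -2 - 1*11) = 191 + (15/4 + (-2 - 1*11) + (¼)*9)/((-2 - 1*11) + 9) = 191 + (15/4 + (-2 - 11) + 9/4)/((-2 - 11) + 9) = 191 + (15/4 - 13 + 9/4)/(-13 + 9) = 191 - 7/(-4) = 191 - ¼*(-7) = 191 + 7/4 = 771/4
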